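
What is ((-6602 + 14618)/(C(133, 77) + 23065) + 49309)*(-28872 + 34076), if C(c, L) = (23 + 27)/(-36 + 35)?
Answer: 5905783603804/23015 ≈ 2.5661e+8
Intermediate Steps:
C(c, L) = -50 (C(c, L) = 50/(-1) = 50*(-1) = -50)
((-6602 + 14618)/(C(133, 77) + 23065) + 49309)*(-28872 + 34076) = ((-6602 + 14618)/(-50 + 23065) + 49309)*(-28872 + 34076) = (8016/23015 + 49309)*5204 = (1134854651/23015)*5204 = 5905783603804/23015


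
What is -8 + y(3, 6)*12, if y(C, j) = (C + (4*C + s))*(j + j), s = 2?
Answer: 2440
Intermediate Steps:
y(C, j) = 2*j*(2 + 5*C) (y(C, j) = (C + (4*C + 2))*(j + j) = (C + (2 + 4*C))*(2*j) = (2 + 5*C)*(2*j) = 2*j*(2 + 5*C))
-8 + y(3, 6)*12 = -8 + (2*6*(2 + 5*3))*12 = -8 + (2*6*(2 + 15))*12 = -8 + (2*6*17)*12 = -8 + 204*12 = -8 + 2448 = 2440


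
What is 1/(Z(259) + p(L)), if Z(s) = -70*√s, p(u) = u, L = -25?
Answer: 1/50739 - 14*√259/253695 ≈ -0.00086840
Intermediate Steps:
1/(Z(259) + p(L)) = 1/(-70*√259 - 25) = 1/(-25 - 70*√259)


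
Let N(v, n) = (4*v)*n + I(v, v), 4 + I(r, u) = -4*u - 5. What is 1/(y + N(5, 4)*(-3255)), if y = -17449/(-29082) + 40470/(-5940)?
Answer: -479853/79660978658 ≈ -6.0237e-6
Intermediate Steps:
I(r, u) = -9 - 4*u (I(r, u) = -4 + (-4*u - 5) = -4 + (-5 - 4*u) = -9 - 4*u)
N(v, n) = -9 - 4*v + 4*n*v (N(v, n) = (4*v)*n + (-9 - 4*v) = 4*n*v + (-9 - 4*v) = -9 - 4*v + 4*n*v)
y = -2981393/479853 (y = -17449*(-1/29082) + 40470*(-1/5940) = 17449/29082 - 1349/198 = -2981393/479853 ≈ -6.2131)
1/(y + N(5, 4)*(-3255)) = 1/(-2981393/479853 + (-9 - 4*5 + 4*4*5)*(-3255)) = 1/(-2981393/479853 + (-9 - 20 + 80)*(-3255)) = 1/(-2981393/479853 + 51*(-3255)) = 1/(-2981393/479853 - 166005) = 1/(-79660978658/479853) = -479853/79660978658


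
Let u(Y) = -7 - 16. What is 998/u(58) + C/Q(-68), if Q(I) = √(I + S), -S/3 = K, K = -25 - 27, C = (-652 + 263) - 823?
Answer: -998/23 - 303*√22/11 ≈ -172.59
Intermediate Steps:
C = -1212 (C = -389 - 823 = -1212)
K = -52
S = 156 (S = -3*(-52) = 156)
u(Y) = -23
Q(I) = √(156 + I) (Q(I) = √(I + 156) = √(156 + I))
998/u(58) + C/Q(-68) = 998/(-23) - 1212/√(156 - 68) = 998*(-1/23) - 1212*√22/44 = -998/23 - 1212*√22/44 = -998/23 - 303*√22/11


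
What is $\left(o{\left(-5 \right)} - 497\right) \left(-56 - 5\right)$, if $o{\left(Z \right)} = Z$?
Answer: $30622$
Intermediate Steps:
$\left(o{\left(-5 \right)} - 497\right) \left(-56 - 5\right) = \left(-5 - 497\right) \left(-56 - 5\right) = \left(-502\right) \left(-61\right) = 30622$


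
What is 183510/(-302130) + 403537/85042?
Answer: 1181273071/285485994 ≈ 4.1378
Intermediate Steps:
183510/(-302130) + 403537/85042 = 183510*(-1/302130) + 403537*(1/85042) = -2039/3357 + 403537/85042 = 1181273071/285485994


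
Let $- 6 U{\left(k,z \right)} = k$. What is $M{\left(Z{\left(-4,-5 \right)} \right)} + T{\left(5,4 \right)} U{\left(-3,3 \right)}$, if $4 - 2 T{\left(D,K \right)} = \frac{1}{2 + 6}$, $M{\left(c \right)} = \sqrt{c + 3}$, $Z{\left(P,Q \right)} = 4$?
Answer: $\frac{31}{32} + \sqrt{7} \approx 3.6145$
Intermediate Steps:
$U{\left(k,z \right)} = - \frac{k}{6}$
$M{\left(c \right)} = \sqrt{3 + c}$
$T{\left(D,K \right)} = \frac{31}{16}$ ($T{\left(D,K \right)} = 2 - \frac{1}{2 \left(2 + 6\right)} = 2 - \frac{1}{2 \cdot 8} = 2 - \frac{1}{16} = \frac{31}{16}$)
$M{\left(Z{\left(-4,-5 \right)} \right)} + T{\left(5,4 \right)} U{\left(-3,3 \right)} = \sqrt{3 + 4} + \frac{31 \left(\left(- \frac{1}{6}\right) \left(-3\right)\right)}{16} = \sqrt{7} + \frac{31}{16} \cdot \frac{1}{2} = \sqrt{7} + \frac{31}{32} = \frac{31}{32} + \sqrt{7}$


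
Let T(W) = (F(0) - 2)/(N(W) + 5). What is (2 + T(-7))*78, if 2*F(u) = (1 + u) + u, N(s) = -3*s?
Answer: 303/2 ≈ 151.50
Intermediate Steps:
F(u) = 1/2 + u (F(u) = ((1 + u) + u)/2 = (1 + 2*u)/2 = 1/2 + u)
T(W) = -3/(2*(5 - 3*W)) (T(W) = ((1/2 + 0) - 2)/(-3*W + 5) = (1/2 - 2)/(5 - 3*W) = -3/(2*(5 - 3*W)))
(2 + T(-7))*78 = (2 + 3/(2*(-5 + 3*(-7))))*78 = (2 + 3/(2*(-5 - 21)))*78 = (2 + (3/2)/(-26))*78 = (2 + (3/2)*(-1/26))*78 = (2 - 3/52)*78 = (101/52)*78 = 303/2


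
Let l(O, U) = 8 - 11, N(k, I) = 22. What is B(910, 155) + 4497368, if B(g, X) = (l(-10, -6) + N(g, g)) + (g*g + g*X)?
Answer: 5466537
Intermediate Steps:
l(O, U) = -3
B(g, X) = 19 + g² + X*g (B(g, X) = (-3 + 22) + (g*g + g*X) = 19 + (g² + X*g) = 19 + g² + X*g)
B(910, 155) + 4497368 = (19 + 910² + 155*910) + 4497368 = (19 + 828100 + 141050) + 4497368 = 969169 + 4497368 = 5466537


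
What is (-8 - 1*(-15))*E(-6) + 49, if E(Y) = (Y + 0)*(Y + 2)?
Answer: 217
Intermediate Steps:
E(Y) = Y*(2 + Y)
(-8 - 1*(-15))*E(-6) + 49 = (-8 - 1*(-15))*(-6*(2 - 6)) + 49 = (-8 + 15)*(-6*(-4)) + 49 = 7*24 + 49 = 168 + 49 = 217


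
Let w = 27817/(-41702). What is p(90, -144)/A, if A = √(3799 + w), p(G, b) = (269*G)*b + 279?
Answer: -3485961*√6605516773862/158398081 ≈ -56562.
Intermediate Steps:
w = -27817/41702 (w = 27817*(-1/41702) = -27817/41702 ≈ -0.66704)
p(G, b) = 279 + 269*G*b (p(G, b) = 269*G*b + 279 = 279 + 269*G*b)
A = √6605516773862/41702 (A = √(3799 - 27817/41702) = √(158398081/41702) = √6605516773862/41702 ≈ 61.631)
p(90, -144)/A = (279 + 269*90*(-144))/((√6605516773862/41702)) = (279 - 3486240)*(√6605516773862/158398081) = -3485961*√6605516773862/158398081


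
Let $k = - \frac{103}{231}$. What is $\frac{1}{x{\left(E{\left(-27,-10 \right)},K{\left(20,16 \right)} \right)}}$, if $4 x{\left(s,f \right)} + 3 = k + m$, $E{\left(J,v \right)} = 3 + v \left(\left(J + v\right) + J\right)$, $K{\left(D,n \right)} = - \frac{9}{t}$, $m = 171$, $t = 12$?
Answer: $\frac{924}{38705} \approx 0.023873$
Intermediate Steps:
$k = - \frac{103}{231}$ ($k = \left(-103\right) \frac{1}{231} = - \frac{103}{231} \approx -0.44589$)
$K{\left(D,n \right)} = - \frac{3}{4}$ ($K{\left(D,n \right)} = - \frac{9}{12} = \left(-9\right) \frac{1}{12} = - \frac{3}{4}$)
$E{\left(J,v \right)} = 3 + v \left(v + 2 J\right)$
$x{\left(s,f \right)} = \frac{38705}{924}$ ($x{\left(s,f \right)} = - \frac{3}{4} + \frac{- \frac{103}{231} + 171}{4} = - \frac{3}{4} + \frac{1}{4} \cdot \frac{39398}{231} = - \frac{3}{4} + \frac{19699}{462} = \frac{38705}{924}$)
$\frac{1}{x{\left(E{\left(-27,-10 \right)},K{\left(20,16 \right)} \right)}} = \frac{1}{\frac{38705}{924}} = \frac{924}{38705}$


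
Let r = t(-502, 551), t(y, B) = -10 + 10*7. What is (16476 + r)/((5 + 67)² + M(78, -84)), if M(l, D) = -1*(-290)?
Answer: 8268/2737 ≈ 3.0208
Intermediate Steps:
t(y, B) = 60 (t(y, B) = -10 + 70 = 60)
r = 60
M(l, D) = 290
(16476 + r)/((5 + 67)² + M(78, -84)) = (16476 + 60)/((5 + 67)² + 290) = 16536/(72² + 290) = 16536/(5184 + 290) = 16536/5474 = 16536*(1/5474) = 8268/2737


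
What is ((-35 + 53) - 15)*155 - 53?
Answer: 412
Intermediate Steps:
((-35 + 53) - 15)*155 - 53 = (18 - 15)*155 - 53 = 3*155 - 53 = 465 - 53 = 412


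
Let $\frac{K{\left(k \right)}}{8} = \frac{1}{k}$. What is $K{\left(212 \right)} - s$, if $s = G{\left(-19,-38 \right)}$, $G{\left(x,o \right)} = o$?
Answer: $\frac{2016}{53} \approx 38.038$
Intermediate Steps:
$K{\left(k \right)} = \frac{8}{k}$
$s = -38$
$K{\left(212 \right)} - s = \frac{8}{212} - -38 = 8 \cdot \frac{1}{212} + 38 = \frac{2}{53} + 38 = \frac{2016}{53}$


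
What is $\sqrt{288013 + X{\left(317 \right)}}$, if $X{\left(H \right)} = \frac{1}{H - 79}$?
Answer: $\frac{\sqrt{16314208610}}{238} \approx 536.67$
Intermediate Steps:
$X{\left(H \right)} = \frac{1}{-79 + H}$
$\sqrt{288013 + X{\left(317 \right)}} = \sqrt{288013 + \frac{1}{-79 + 317}} = \sqrt{288013 + \frac{1}{238}} = \sqrt{\frac{68547095}{238}} = \frac{\sqrt{16314208610}}{238}$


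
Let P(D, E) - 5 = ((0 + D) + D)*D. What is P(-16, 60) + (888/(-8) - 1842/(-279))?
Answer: 38372/93 ≈ 412.60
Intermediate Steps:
P(D, E) = 5 + 2*D² (P(D, E) = 5 + ((0 + D) + D)*D = 5 + (D + D)*D = 5 + (2*D)*D = 5 + 2*D²)
P(-16, 60) + (888/(-8) - 1842/(-279)) = (5 + 2*(-16)²) + (888/(-8) - 1842/(-279)) = (5 + 2*256) + (888*(-⅛) - 1842*(-1/279)) = (5 + 512) + (-111 + 614/93) = 517 - 9709/93 = 38372/93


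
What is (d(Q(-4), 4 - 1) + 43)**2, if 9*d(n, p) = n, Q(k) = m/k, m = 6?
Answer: 66049/36 ≈ 1834.7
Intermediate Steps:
Q(k) = 6/k
d(n, p) = n/9
(d(Q(-4), 4 - 1) + 43)**2 = ((6/(-4))/9 + 43)**2 = ((6*(-1/4))/9 + 43)**2 = ((1/9)*(-3/2) + 43)**2 = (-1/6 + 43)**2 = (257/6)**2 = 66049/36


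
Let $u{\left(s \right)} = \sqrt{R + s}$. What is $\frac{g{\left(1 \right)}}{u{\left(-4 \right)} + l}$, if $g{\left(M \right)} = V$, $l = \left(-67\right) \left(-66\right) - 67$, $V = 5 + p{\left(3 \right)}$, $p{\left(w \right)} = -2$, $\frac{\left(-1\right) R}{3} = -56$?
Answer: $\frac{13065}{18965861} - \frac{6 \sqrt{41}}{18965861} \approx 0.00068684$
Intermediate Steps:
$R = 168$ ($R = \left(-3\right) \left(-56\right) = 168$)
$V = 3$ ($V = 5 - 2 = 3$)
$l = 4355$ ($l = 4422 - 67 = 4355$)
$u{\left(s \right)} = \sqrt{168 + s}$
$g{\left(M \right)} = 3$
$\frac{g{\left(1 \right)}}{u{\left(-4 \right)} + l} = \frac{1}{\sqrt{168 - 4} + 4355} \cdot 3 = \frac{1}{\sqrt{164} + 4355} \cdot 3 = \frac{1}{2 \sqrt{41} + 4355} \cdot 3 = \frac{1}{4355 + 2 \sqrt{41}} \cdot 3 = \frac{3}{4355 + 2 \sqrt{41}}$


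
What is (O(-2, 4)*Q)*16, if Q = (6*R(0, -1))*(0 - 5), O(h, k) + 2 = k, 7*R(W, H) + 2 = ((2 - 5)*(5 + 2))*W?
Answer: 1920/7 ≈ 274.29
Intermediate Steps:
R(W, H) = -2/7 - 3*W (R(W, H) = -2/7 + (((2 - 5)*(5 + 2))*W)/7 = -2/7 + ((-3*7)*W)/7 = -2/7 + (-21*W)/7 = -2/7 - 3*W)
O(h, k) = -2 + k
Q = 60/7 (Q = (6*(-2/7 - 3*0))*(0 - 5) = (6*(-2/7 + 0))*(-5) = (6*(-2/7))*(-5) = -12/7*(-5) = 60/7 ≈ 8.5714)
(O(-2, 4)*Q)*16 = ((-2 + 4)*(60/7))*16 = (2*(60/7))*16 = (120/7)*16 = 1920/7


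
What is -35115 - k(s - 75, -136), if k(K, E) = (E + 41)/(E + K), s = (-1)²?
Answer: -1474849/42 ≈ -35115.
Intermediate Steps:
s = 1
k(K, E) = (41 + E)/(E + K)
-35115 - k(s - 75, -136) = -35115 - (41 - 136)/(-136 + (1 - 75)) = -35115 - (-95)/(-136 - 74) = -35115 - (-95)/(-210) = -35115 - (-1)*(-95)/210 = -35115 - 1*19/42 = -35115 - 19/42 = -1474849/42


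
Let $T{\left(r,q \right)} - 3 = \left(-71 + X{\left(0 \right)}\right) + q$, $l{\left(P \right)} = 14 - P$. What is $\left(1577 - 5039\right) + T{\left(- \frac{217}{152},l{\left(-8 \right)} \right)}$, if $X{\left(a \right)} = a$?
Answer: $-3508$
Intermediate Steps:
$T{\left(r,q \right)} = -68 + q$ ($T{\left(r,q \right)} = 3 + \left(\left(-71 + 0\right) + q\right) = 3 + \left(-71 + q\right) = -68 + q$)
$\left(1577 - 5039\right) + T{\left(- \frac{217}{152},l{\left(-8 \right)} \right)} = \left(1577 - 5039\right) + \left(-68 + \left(14 - -8\right)\right) = -3462 + \left(-68 + \left(14 + 8\right)\right) = -3462 + \left(-68 + 22\right) = -3462 - 46 = -3508$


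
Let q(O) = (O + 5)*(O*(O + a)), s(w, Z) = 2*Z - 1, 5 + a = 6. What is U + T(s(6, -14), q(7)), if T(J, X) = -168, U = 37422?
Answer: 37254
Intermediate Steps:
a = 1 (a = -5 + 6 = 1)
s(w, Z) = -1 + 2*Z
q(O) = O*(1 + O)*(5 + O) (q(O) = (O + 5)*(O*(O + 1)) = (5 + O)*(O*(1 + O)) = O*(1 + O)*(5 + O))
U + T(s(6, -14), q(7)) = 37422 - 168 = 37254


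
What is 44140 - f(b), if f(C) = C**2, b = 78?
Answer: 38056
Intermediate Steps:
44140 - f(b) = 44140 - 1*78**2 = 44140 - 1*6084 = 44140 - 6084 = 38056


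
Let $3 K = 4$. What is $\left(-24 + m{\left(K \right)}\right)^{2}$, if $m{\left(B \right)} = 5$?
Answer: $361$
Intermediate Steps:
$K = \frac{4}{3}$ ($K = \frac{1}{3} \cdot 4 = \frac{4}{3} \approx 1.3333$)
$\left(-24 + m{\left(K \right)}\right)^{2} = \left(-24 + 5\right)^{2} = \left(-19\right)^{2} = 361$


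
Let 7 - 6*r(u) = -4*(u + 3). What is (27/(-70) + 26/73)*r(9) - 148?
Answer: -909197/6132 ≈ -148.27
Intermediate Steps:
r(u) = 19/6 + 2*u/3 (r(u) = 7/6 - (-2)*(u + 3)/3 = 7/6 - (-2)*(3 + u)/3 = 7/6 - (-12 - 4*u)/6 = 7/6 + (2 + 2*u/3) = 19/6 + 2*u/3)
(27/(-70) + 26/73)*r(9) - 148 = (27/(-70) + 26/73)*(19/6 + (⅔)*9) - 148 = (27*(-1/70) + 26*(1/73))*(19/6 + 6) - 148 = (-27/70 + 26/73)*(55/6) - 148 = -151/5110*55/6 - 148 = -1661/6132 - 148 = -909197/6132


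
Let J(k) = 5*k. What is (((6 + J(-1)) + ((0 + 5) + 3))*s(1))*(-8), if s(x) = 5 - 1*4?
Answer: -72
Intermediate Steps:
s(x) = 1 (s(x) = 5 - 4 = 1)
(((6 + J(-1)) + ((0 + 5) + 3))*s(1))*(-8) = (((6 + 5*(-1)) + ((0 + 5) + 3))*1)*(-8) = (((6 - 5) + (5 + 3))*1)*(-8) = ((1 + 8)*1)*(-8) = (9*1)*(-8) = 9*(-8) = -72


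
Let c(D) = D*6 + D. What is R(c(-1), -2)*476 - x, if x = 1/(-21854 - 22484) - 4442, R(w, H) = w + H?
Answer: 7005405/44338 ≈ 158.00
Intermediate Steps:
c(D) = 7*D (c(D) = 6*D + D = 7*D)
R(w, H) = H + w
x = -196949397/44338 (x = 1/(-44338) - 4442 = -1/44338 - 4442 = -196949397/44338 ≈ -4442.0)
R(c(-1), -2)*476 - x = (-2 + 7*(-1))*476 - 1*(-196949397/44338) = (-2 - 7)*476 + 196949397/44338 = -9*476 + 196949397/44338 = -4284 + 196949397/44338 = 7005405/44338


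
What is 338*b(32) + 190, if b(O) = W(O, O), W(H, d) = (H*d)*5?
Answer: 1730750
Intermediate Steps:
W(H, d) = 5*H*d
b(O) = 5*O² (b(O) = 5*O*O = 5*O²)
338*b(32) + 190 = 338*(5*32²) + 190 = 338*(5*1024) + 190 = 338*5120 + 190 = 1730560 + 190 = 1730750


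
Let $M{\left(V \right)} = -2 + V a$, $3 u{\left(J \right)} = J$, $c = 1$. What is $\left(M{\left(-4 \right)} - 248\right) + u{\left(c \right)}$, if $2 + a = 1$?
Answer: $- \frac{737}{3} \approx -245.67$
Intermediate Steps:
$a = -1$ ($a = -2 + 1 = -1$)
$u{\left(J \right)} = \frac{J}{3}$
$M{\left(V \right)} = -2 - V$ ($M{\left(V \right)} = -2 + V \left(-1\right) = -2 - V$)
$\left(M{\left(-4 \right)} - 248\right) + u{\left(c \right)} = \left(\left(-2 - -4\right) - 248\right) + \frac{1}{3} \cdot 1 = \left(\left(-2 + 4\right) - 248\right) + \frac{1}{3} = \left(2 - 248\right) + \frac{1}{3} = -246 + \frac{1}{3} = - \frac{737}{3}$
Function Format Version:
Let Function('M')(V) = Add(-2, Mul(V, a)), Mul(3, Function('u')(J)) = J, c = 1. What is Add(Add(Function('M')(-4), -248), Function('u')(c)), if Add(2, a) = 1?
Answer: Rational(-737, 3) ≈ -245.67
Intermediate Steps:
a = -1 (a = Add(-2, 1) = -1)
Function('u')(J) = Mul(Rational(1, 3), J)
Function('M')(V) = Add(-2, Mul(-1, V)) (Function('M')(V) = Add(-2, Mul(V, -1)) = Add(-2, Mul(-1, V)))
Add(Add(Function('M')(-4), -248), Function('u')(c)) = Add(Add(Add(-2, Mul(-1, -4)), -248), Mul(Rational(1, 3), 1)) = Add(Add(Add(-2, 4), -248), Rational(1, 3)) = Add(Add(2, -248), Rational(1, 3)) = Add(-246, Rational(1, 3)) = Rational(-737, 3)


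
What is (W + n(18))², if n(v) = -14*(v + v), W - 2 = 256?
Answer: 60516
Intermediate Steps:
W = 258 (W = 2 + 256 = 258)
n(v) = -28*v
(W + n(18))² = (258 - 28*18)² = (258 - 504)² = (-246)² = 60516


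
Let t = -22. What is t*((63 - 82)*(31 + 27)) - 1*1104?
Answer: 23140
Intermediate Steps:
t*((63 - 82)*(31 + 27)) - 1*1104 = -22*(63 - 82)*(31 + 27) - 1*1104 = -(-418)*58 - 1104 = -22*(-1102) - 1104 = 24244 - 1104 = 23140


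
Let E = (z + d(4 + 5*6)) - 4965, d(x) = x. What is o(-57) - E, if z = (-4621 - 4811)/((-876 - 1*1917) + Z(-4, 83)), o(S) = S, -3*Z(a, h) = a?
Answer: 40791454/8375 ≈ 4870.6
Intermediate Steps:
Z(a, h) = -a/3
z = 28296/8375 (z = (-4621 - 4811)/((-876 - 1*1917) - ⅓*(-4)) = -9432/((-876 - 1917) + 4/3) = -9432/(-2793 + 4/3) = -9432/(-8375/3) = -9432*(-3/8375) = 28296/8375 ≈ 3.3786)
E = -41268829/8375 (E = (28296/8375 + (4 + 5*6)) - 4965 = (28296/8375 + (4 + 30)) - 4965 = (28296/8375 + 34) - 4965 = 313046/8375 - 4965 = -41268829/8375 ≈ -4927.6)
o(-57) - E = -57 - 1*(-41268829/8375) = -57 + 41268829/8375 = 40791454/8375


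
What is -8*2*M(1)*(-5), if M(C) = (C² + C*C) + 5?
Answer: 560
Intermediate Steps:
M(C) = 5 + 2*C² (M(C) = (C² + C²) + 5 = 2*C² + 5 = 5 + 2*C²)
-8*2*M(1)*(-5) = -8*2*(5 + 2*1²)*(-5) = -8*2*(5 + 2*1)*(-5) = -8*2*(5 + 2)*(-5) = -8*2*7*(-5) = -112*(-5) = -8*(-70) = 560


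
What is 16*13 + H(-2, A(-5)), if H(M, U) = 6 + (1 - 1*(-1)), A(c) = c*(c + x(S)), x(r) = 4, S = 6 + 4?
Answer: 216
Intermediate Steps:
S = 10
A(c) = c*(4 + c) (A(c) = c*(c + 4) = c*(4 + c))
H(M, U) = 8 (H(M, U) = 6 + (1 + 1) = 6 + 2 = 8)
16*13 + H(-2, A(-5)) = 16*13 + 8 = 208 + 8 = 216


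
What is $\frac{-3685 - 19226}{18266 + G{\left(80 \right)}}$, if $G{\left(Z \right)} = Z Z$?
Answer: $- \frac{7637}{8222} \approx -0.92885$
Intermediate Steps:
$G{\left(Z \right)} = Z^{2}$
$\frac{-3685 - 19226}{18266 + G{\left(80 \right)}} = \frac{-3685 - 19226}{18266 + 80^{2}} = - \frac{22911}{18266 + 6400} = - \frac{22911}{24666} = \left(-22911\right) \frac{1}{24666} = - \frac{7637}{8222}$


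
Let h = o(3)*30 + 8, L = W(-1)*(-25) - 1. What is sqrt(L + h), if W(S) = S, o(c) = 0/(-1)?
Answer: 4*sqrt(2) ≈ 5.6569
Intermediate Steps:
o(c) = 0 (o(c) = 0*(-1) = 0)
L = 24 (L = -1*(-25) - 1 = 25 - 1 = 24)
h = 8 (h = 0*30 + 8 = 0 + 8 = 8)
sqrt(L + h) = sqrt(24 + 8) = sqrt(32) = 4*sqrt(2)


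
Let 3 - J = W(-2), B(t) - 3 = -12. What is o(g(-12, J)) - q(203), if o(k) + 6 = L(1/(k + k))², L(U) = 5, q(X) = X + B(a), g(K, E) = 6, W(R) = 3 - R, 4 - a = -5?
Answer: -175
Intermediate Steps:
a = 9 (a = 4 - 1*(-5) = 4 + 5 = 9)
B(t) = -9 (B(t) = 3 - 12 = -9)
J = -2 (J = 3 - (3 - 1*(-2)) = 3 - (3 + 2) = 3 - 1*5 = 3 - 5 = -2)
q(X) = -9 + X (q(X) = X - 9 = -9 + X)
o(k) = 19 (o(k) = -6 + 5² = -6 + 25 = 19)
o(g(-12, J)) - q(203) = 19 - (-9 + 203) = 19 - 1*194 = 19 - 194 = -175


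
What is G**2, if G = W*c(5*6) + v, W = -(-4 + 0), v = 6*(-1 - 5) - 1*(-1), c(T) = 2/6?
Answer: 10201/9 ≈ 1133.4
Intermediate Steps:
c(T) = 1/3 (c(T) = 2*(1/6) = 1/3)
v = -35 (v = 6*(-6) + 1 = -36 + 1 = -35)
W = 4 (W = -1*(-4) = 4)
G = -101/3 (G = 4*(1/3) - 35 = 4/3 - 35 = -101/3 ≈ -33.667)
G**2 = (-101/3)**2 = 10201/9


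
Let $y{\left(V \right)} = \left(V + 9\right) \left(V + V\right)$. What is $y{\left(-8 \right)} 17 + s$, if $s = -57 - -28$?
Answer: $-301$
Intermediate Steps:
$s = -29$ ($s = -57 + 28 = -29$)
$y{\left(V \right)} = 2 V \left(9 + V\right)$ ($y{\left(V \right)} = \left(9 + V\right) 2 V = 2 V \left(9 + V\right)$)
$y{\left(-8 \right)} 17 + s = 2 \left(-8\right) \left(9 - 8\right) 17 - 29 = 2 \left(-8\right) 1 \cdot 17 - 29 = \left(-16\right) 17 - 29 = -272 - 29 = -301$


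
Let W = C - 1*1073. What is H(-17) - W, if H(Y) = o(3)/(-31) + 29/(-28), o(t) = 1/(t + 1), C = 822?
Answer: 108481/434 ≈ 249.96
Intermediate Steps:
o(t) = 1/(1 + t)
H(Y) = -453/434 (H(Y) = 1/((1 + 3)*(-31)) + 29/(-28) = -1/31/4 + 29*(-1/28) = (1/4)*(-1/31) - 29/28 = -1/124 - 29/28 = -453/434)
W = -251 (W = 822 - 1*1073 = 822 - 1073 = -251)
H(-17) - W = -453/434 - 1*(-251) = -453/434 + 251 = 108481/434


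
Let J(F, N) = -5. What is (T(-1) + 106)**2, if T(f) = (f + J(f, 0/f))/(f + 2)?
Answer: 10000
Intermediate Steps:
T(f) = (-5 + f)/(2 + f) (T(f) = (f - 5)/(f + 2) = (-5 + f)/(2 + f))
(T(-1) + 106)**2 = ((-5 - 1)/(2 - 1) + 106)**2 = (-6/1 + 106)**2 = (1*(-6) + 106)**2 = (-6 + 106)**2 = 100**2 = 10000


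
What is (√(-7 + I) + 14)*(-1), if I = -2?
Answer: -14 - 3*I ≈ -14.0 - 3.0*I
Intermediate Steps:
(√(-7 + I) + 14)*(-1) = (√(-7 - 2) + 14)*(-1) = (√(-9) + 14)*(-1) = (3*I + 14)*(-1) = (14 + 3*I)*(-1) = -14 - 3*I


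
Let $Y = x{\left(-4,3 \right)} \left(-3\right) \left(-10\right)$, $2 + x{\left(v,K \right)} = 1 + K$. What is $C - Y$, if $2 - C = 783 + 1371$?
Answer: $-2212$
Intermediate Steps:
$x{\left(v,K \right)} = -1 + K$ ($x{\left(v,K \right)} = -2 + \left(1 + K\right) = -1 + K$)
$C = -2152$ ($C = 2 - \left(783 + 1371\right) = 2 - 2154 = -2152$)
$Y = 60$ ($Y = \left(-1 + 3\right) \left(-3\right) \left(-10\right) = 2 \left(-3\right) \left(-10\right) = \left(-6\right) \left(-10\right) = 60$)
$C - Y = -2152 - 60 = -2212$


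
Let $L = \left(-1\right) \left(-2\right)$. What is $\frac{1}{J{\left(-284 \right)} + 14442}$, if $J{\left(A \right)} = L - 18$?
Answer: $\frac{1}{14426} \approx 6.9319 \cdot 10^{-5}$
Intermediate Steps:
$L = 2$
$J{\left(A \right)} = -16$ ($J{\left(A \right)} = 2 - 18 = -16$)
$\frac{1}{J{\left(-284 \right)} + 14442} = \frac{1}{-16 + 14442} = \frac{1}{14426}$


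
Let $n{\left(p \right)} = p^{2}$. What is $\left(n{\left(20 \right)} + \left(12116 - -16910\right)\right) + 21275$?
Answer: $50701$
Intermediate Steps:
$\left(n{\left(20 \right)} + \left(12116 - -16910\right)\right) + 21275 = \left(20^{2} + \left(12116 - -16910\right)\right) + 21275 = \left(400 + \left(12116 + 16910\right)\right) + 21275 = \left(400 + 29026\right) + 21275 = 29426 + 21275 = 50701$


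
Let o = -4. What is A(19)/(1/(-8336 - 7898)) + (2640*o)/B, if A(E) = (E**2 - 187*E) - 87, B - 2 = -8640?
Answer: 229905929514/4319 ≈ 5.3231e+7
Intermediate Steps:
B = -8638 (B = 2 - 8640 = -8638)
A(E) = -87 + E**2 - 187*E
A(19)/(1/(-8336 - 7898)) + (2640*o)/B = (-87 + 19**2 - 187*19)/(1/(-8336 - 7898)) + (2640*(-4))/(-8638) = (-87 + 361 - 3553)/(1/(-16234)) - 10560*(-1/8638) = -3279/(-1/16234) + 5280/4319 = -3279*(-16234) + 5280/4319 = 53231286 + 5280/4319 = 229905929514/4319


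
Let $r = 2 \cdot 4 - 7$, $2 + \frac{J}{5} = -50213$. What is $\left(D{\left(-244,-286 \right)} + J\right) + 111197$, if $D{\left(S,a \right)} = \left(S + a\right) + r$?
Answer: $-140407$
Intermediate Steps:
$J = -251075$ ($J = -10 + 5 \left(-50213\right) = -10 - 251065 = -251075$)
$r = 1$ ($r = 8 - 7 = 1$)
$D{\left(S,a \right)} = 1 + S + a$ ($D{\left(S,a \right)} = \left(S + a\right) + 1 = 1 + S + a$)
$\left(D{\left(-244,-286 \right)} + J\right) + 111197 = \left(\left(1 - 244 - 286\right) - 251075\right) + 111197 = \left(-529 - 251075\right) + 111197 = -251604 + 111197 = -140407$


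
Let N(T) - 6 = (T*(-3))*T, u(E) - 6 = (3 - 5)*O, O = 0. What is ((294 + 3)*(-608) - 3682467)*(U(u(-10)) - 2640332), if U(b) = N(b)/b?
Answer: 10199781722007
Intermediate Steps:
u(E) = 6 (u(E) = 6 + (3 - 5)*0 = 6 - 2*0 = 6 + 0 = 6)
N(T) = 6 - 3*T² (N(T) = 6 + (T*(-3))*T = 6 + (-3*T)*T = 6 - 3*T²)
U(b) = (6 - 3*b²)/b
((294 + 3)*(-608) - 3682467)*(U(u(-10)) - 2640332) = ((294 + 3)*(-608) - 3682467)*((-3*6 + 6/6) - 2640332) = (297*(-608) - 3682467)*((-18 + 6*(⅙)) - 2640332) = (-180576 - 3682467)*((-18 + 1) - 2640332) = -3863043*(-17 - 2640332) = -3863043*(-2640349) = 10199781722007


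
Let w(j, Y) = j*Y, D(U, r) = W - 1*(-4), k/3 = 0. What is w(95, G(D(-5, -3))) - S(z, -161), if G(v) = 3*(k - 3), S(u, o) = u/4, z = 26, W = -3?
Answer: -1723/2 ≈ -861.50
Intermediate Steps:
k = 0 (k = 3*0 = 0)
S(u, o) = u/4 (S(u, o) = u*(¼) = u/4)
D(U, r) = 1 (D(U, r) = -3 - 1*(-4) = -3 + 4 = 1)
G(v) = -9 (G(v) = 3*(0 - 3) = 3*(-3) = -9)
w(j, Y) = Y*j
w(95, G(D(-5, -3))) - S(z, -161) = -9*95 - 26/4 = -855 - 1*13/2 = -855 - 13/2 = -1723/2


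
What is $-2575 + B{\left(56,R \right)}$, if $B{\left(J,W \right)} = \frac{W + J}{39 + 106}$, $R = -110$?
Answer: $- \frac{373429}{145} \approx -2575.4$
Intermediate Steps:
$B{\left(J,W \right)} = \frac{J}{145} + \frac{W}{145}$ ($B{\left(J,W \right)} = \frac{J + W}{145} = \left(J + W\right) \frac{1}{145} = \frac{J}{145} + \frac{W}{145}$)
$-2575 + B{\left(56,R \right)} = -2575 + \left(\frac{1}{145} \cdot 56 + \frac{1}{145} \left(-110\right)\right) = -2575 + \left(\frac{56}{145} - \frac{22}{29}\right) = -2575 - \frac{54}{145} = - \frac{373429}{145}$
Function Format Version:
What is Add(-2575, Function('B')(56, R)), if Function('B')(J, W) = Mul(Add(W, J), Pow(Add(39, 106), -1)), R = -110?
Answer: Rational(-373429, 145) ≈ -2575.4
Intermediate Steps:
Function('B')(J, W) = Add(Mul(Rational(1, 145), J), Mul(Rational(1, 145), W)) (Function('B')(J, W) = Mul(Add(J, W), Pow(145, -1)) = Mul(Add(J, W), Rational(1, 145)) = Add(Mul(Rational(1, 145), J), Mul(Rational(1, 145), W)))
Add(-2575, Function('B')(56, R)) = Add(-2575, Add(Mul(Rational(1, 145), 56), Mul(Rational(1, 145), -110))) = Add(-2575, Add(Rational(56, 145), Rational(-22, 29))) = Add(-2575, Rational(-54, 145)) = Rational(-373429, 145)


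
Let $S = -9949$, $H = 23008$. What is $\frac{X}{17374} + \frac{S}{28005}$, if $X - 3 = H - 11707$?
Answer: $\frac{71857297}{243279435} \approx 0.29537$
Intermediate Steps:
$X = 11304$ ($X = 3 + \left(23008 - 11707\right) = 3 + 11301 = 11304$)
$\frac{X}{17374} + \frac{S}{28005} = \frac{11304}{17374} - \frac{9949}{28005} = 11304 \cdot \frac{1}{17374} - \frac{9949}{28005} = \frac{5652}{8687} - \frac{9949}{28005} = \frac{71857297}{243279435}$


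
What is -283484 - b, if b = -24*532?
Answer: -270716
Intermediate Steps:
b = -12768
-283484 - b = -283484 - 1*(-12768) = -283484 + 12768 = -270716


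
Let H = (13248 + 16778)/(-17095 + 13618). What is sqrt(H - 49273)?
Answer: I*sqrt(595791762819)/3477 ≈ 221.99*I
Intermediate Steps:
H = -30026/3477 (H = 30026/(-3477) = 30026*(-1/3477) = -30026/3477 ≈ -8.6356)
sqrt(H - 49273) = sqrt(-30026/3477 - 49273) = sqrt(-171352247/3477) = I*sqrt(595791762819)/3477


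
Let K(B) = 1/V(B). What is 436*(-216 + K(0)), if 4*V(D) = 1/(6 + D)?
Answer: -83712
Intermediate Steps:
V(D) = 1/(4*(6 + D))
K(B) = 24 + 4*B (K(B) = 1/(1/(4*(6 + B))) = 24 + 4*B)
436*(-216 + K(0)) = 436*(-216 + (24 + 4*0)) = 436*(-216 + (24 + 0)) = 436*(-216 + 24) = 436*(-192) = -83712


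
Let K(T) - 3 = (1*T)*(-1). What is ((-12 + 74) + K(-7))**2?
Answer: 5184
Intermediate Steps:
K(T) = 3 - T (K(T) = 3 + (1*T)*(-1) = 3 + T*(-1) = 3 - T)
((-12 + 74) + K(-7))**2 = ((-12 + 74) + (3 - 1*(-7)))**2 = (62 + (3 + 7))**2 = (62 + 10)**2 = 72**2 = 5184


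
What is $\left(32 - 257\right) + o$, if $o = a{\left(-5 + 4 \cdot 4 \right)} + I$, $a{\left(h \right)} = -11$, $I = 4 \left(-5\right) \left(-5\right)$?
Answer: $-136$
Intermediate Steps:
$I = 100$ ($I = \left(-20\right) \left(-5\right) = 100$)
$o = 89$ ($o = -11 + 100 = 89$)
$\left(32 - 257\right) + o = \left(32 - 257\right) + 89 = -225 + 89 = -136$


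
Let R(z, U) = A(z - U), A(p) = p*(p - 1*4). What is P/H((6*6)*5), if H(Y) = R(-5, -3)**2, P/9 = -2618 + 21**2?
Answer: -2177/16 ≈ -136.06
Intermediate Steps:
P = -19593 (P = 9*(-2618 + 21**2) = 9*(-2618 + 441) = 9*(-2177) = -19593)
A(p) = p*(-4 + p) (A(p) = p*(p - 4) = p*(-4 + p))
R(z, U) = (z - U)*(-4 + z - U) (R(z, U) = (z - U)*(-4 + (z - U)) = (z - U)*(-4 + z - U))
H(Y) = 144 (H(Y) = ((-3 - 1*(-5))*(4 - 3 - 1*(-5)))**2 = ((-3 + 5)*(4 - 3 + 5))**2 = (2*6)**2 = 12**2 = 144)
P/H((6*6)*5) = -19593/144 = -19593*1/144 = -2177/16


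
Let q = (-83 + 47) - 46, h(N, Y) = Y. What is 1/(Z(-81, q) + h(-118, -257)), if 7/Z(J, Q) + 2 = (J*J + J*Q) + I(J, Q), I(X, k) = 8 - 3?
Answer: -13206/3393935 ≈ -0.0038911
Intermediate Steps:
I(X, k) = 5
q = -82 (q = -36 - 46 = -82)
Z(J, Q) = 7/(3 + J² + J*Q) (Z(J, Q) = 7/(-2 + ((J*J + J*Q) + 5)) = 7/(-2 + ((J² + J*Q) + 5)) = 7/(-2 + (5 + J² + J*Q)) = 7/(3 + J² + J*Q))
1/(Z(-81, q) + h(-118, -257)) = 1/(7/(3 + (-81)² - 81*(-82)) - 257) = 1/(7/(3 + 6561 + 6642) - 257) = 1/(7/13206 - 257) = 1/(-3393935/13206) = -13206/3393935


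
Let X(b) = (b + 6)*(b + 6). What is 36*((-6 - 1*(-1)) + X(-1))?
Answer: 720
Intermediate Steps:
X(b) = (6 + b)² (X(b) = (6 + b)*(6 + b) = (6 + b)²)
36*((-6 - 1*(-1)) + X(-1)) = 36*((-6 - 1*(-1)) + (6 - 1)²) = 36*((-6 + 1) + 5²) = 36*(-5 + 25) = 36*20 = 720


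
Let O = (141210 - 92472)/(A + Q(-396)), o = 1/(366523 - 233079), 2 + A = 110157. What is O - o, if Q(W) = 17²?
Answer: 1625920807/3684522284 ≈ 0.44128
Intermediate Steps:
A = 110155 (A = -2 + 110157 = 110155)
Q(W) = 289
o = 1/133444 ≈ 7.4938e-6
O = 24369/55222 (O = (141210 - 92472)/(110155 + 289) = 48738/110444 = 48738*(1/110444) = 24369/55222 ≈ 0.44129)
O - o = 24369/55222 - 1*1/133444 = 24369/55222 - 1/133444 = 1625920807/3684522284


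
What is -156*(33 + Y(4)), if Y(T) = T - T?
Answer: -5148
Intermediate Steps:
Y(T) = 0
-156*(33 + Y(4)) = -156*(33 + 0) = -156*33 = -5148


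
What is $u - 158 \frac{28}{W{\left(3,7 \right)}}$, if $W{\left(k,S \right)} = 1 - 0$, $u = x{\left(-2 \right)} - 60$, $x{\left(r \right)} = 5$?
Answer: $-4479$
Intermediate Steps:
$u = -55$ ($u = 5 - 60 = -55$)
$W{\left(k,S \right)} = 1$ ($W{\left(k,S \right)} = 1 + 0 = 1$)
$u - 158 \frac{28}{W{\left(3,7 \right)}} = -55 - 158 \cdot \frac{28}{1} = -55 - 158 \cdot 28 \cdot 1 = -55 - 4424 = -4479$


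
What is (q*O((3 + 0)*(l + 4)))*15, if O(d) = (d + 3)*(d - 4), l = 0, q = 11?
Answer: 19800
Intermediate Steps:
O(d) = (-4 + d)*(3 + d) (O(d) = (3 + d)*(-4 + d) = (-4 + d)*(3 + d))
(q*O((3 + 0)*(l + 4)))*15 = (11*(-12 + ((3 + 0)*(0 + 4))² - (3 + 0)*(0 + 4)))*15 = (11*(-12 + (3*4)² - 3*4))*15 = (11*(-12 + 12² - 1*12))*15 = (11*(-12 + 144 - 12))*15 = (11*120)*15 = 1320*15 = 19800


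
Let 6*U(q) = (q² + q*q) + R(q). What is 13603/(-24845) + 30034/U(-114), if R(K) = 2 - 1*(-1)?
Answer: 274903893/43056385 ≈ 6.3847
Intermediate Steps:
R(K) = 3 (R(K) = 2 + 1 = 3)
U(q) = ½ + q²/3 (U(q) = ((q² + q*q) + 3)/6 = ((q² + q²) + 3)/6 = (2*q² + 3)/6 = (3 + 2*q²)/6 = ½ + q²/3)
13603/(-24845) + 30034/U(-114) = 13603/(-24845) + 30034/(½ + (⅓)*(-114)²) = 13603*(-1/24845) + 30034/(½ + (⅓)*12996) = -13603/24845 + 30034/(½ + 4332) = -13603/24845 + 30034/(8665/2) = -13603/24845 + 30034*(2/8665) = -13603/24845 + 60068/8665 = 274903893/43056385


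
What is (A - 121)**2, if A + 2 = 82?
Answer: 1681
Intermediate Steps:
A = 80 (A = -2 + 82 = 80)
(A - 121)**2 = (80 - 121)**2 = (-41)**2 = 1681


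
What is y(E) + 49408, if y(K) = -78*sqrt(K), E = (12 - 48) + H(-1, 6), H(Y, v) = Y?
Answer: 49408 - 78*I*sqrt(37) ≈ 49408.0 - 474.46*I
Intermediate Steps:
E = -37 (E = (12 - 48) - 1 = -36 - 1 = -37)
y(E) + 49408 = -78*I*sqrt(37) + 49408 = 49408 - 78*I*sqrt(37)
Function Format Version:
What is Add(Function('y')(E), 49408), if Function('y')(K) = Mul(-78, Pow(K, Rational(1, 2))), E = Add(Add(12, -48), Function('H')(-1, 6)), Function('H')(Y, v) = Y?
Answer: Add(49408, Mul(-78, I, Pow(37, Rational(1, 2)))) ≈ Add(49408., Mul(-474.46, I))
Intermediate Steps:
E = -37 (E = Add(Add(12, -48), -1) = Add(-36, -1) = -37)
Add(Function('y')(E), 49408) = Add(Mul(-78, Pow(-37, Rational(1, 2))), 49408) = Add(Mul(-78, Mul(I, Pow(37, Rational(1, 2)))), 49408) = Add(Mul(-78, I, Pow(37, Rational(1, 2))), 49408) = Add(49408, Mul(-78, I, Pow(37, Rational(1, 2))))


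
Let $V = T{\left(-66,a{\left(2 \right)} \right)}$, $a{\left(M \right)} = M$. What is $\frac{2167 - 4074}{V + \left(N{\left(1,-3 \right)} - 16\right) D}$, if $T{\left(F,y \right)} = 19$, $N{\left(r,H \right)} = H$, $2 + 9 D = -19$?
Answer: $- \frac{5721}{190} \approx -30.111$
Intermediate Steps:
$D = - \frac{7}{3}$ ($D = - \frac{2}{9} + \frac{1}{9} \left(-19\right) = - \frac{2}{9} - \frac{19}{9} = - \frac{7}{3} \approx -2.3333$)
$V = 19$
$\frac{2167 - 4074}{V + \left(N{\left(1,-3 \right)} - 16\right) D} = \frac{2167 - 4074}{19 + \left(-3 - 16\right) \left(- \frac{7}{3}\right)} = - \frac{1907}{19 - - \frac{133}{3}} = - \frac{1907}{19 + \frac{133}{3}} = - \frac{1907}{\frac{190}{3}} = \left(-1907\right) \frac{3}{190} = - \frac{5721}{190}$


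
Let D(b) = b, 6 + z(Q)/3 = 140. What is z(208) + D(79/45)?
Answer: 18169/45 ≈ 403.76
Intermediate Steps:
z(Q) = 402 (z(Q) = -18 + 3*140 = -18 + 420 = 402)
z(208) + D(79/45) = 402 + 79/45 = 18169/45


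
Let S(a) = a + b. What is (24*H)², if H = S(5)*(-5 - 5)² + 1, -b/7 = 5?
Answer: 5180544576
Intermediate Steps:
b = -35 (b = -7*5 = -35)
S(a) = -35 + a (S(a) = a - 35 = -35 + a)
H = -2999 (H = (-35 + 5)*(-5 - 5)² + 1 = -30*(-10)² + 1 = -30*100 + 1 = -3000 + 1 = -2999)
(24*H)² = (24*(-2999))² = (-71976)² = 5180544576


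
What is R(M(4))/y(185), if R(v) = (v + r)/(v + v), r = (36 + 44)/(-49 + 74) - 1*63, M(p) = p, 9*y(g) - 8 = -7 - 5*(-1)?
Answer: -837/80 ≈ -10.462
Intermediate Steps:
y(g) = ⅔ (y(g) = 8/9 + (-7 - 5*(-1))/9 = 8/9 + (-7 + 5)/9 = 8/9 + (⅑)*(-2) = 8/9 - 2/9 = ⅔)
r = -299/5 (r = 80/25 - 63 = 80*(1/25) - 63 = 16/5 - 63 = -299/5 ≈ -59.800)
R(v) = (-299/5 + v)/(2*v) (R(v) = (v - 299/5)/(v + v) = (-299/5 + v)/((2*v)) = (-299/5 + v)*(1/(2*v)) = (-299/5 + v)/(2*v))
R(M(4))/y(185) = ((⅒)*(-299 + 5*4)/4)/(⅔) = ((⅒)*(¼)*(-299 + 20))*(3/2) = ((⅒)*(¼)*(-279))*(3/2) = -279/40*3/2 = -837/80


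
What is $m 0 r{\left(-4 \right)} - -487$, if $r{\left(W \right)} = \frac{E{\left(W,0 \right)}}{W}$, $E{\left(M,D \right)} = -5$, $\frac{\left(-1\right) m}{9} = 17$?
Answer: $487$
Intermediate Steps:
$m = -153$ ($m = \left(-9\right) 17 = -153$)
$r{\left(W \right)} = - \frac{5}{W}$
$m 0 r{\left(-4 \right)} - -487 = \left(-153\right) 0 \left(- \frac{5}{-4}\right) - -487 = 0 \left(\left(-5\right) \left(- \frac{1}{4}\right)\right) + 487 = 0 \cdot \frac{5}{4} + 487 = 0 + 487 = 487$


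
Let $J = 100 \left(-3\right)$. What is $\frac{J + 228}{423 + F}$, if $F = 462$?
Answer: $- \frac{24}{295} \approx -0.081356$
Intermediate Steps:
$J = -300$
$\frac{J + 228}{423 + F} = \frac{-300 + 228}{423 + 462} = - \frac{72}{885} = \left(-72\right) \frac{1}{885} = - \frac{24}{295}$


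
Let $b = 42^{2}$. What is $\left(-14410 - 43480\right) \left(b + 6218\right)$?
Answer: $-462077980$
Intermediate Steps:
$b = 1764$
$\left(-14410 - 43480\right) \left(b + 6218\right) = \left(-14410 - 43480\right) \left(1764 + 6218\right) = \left(-57890\right) 7982 = -462077980$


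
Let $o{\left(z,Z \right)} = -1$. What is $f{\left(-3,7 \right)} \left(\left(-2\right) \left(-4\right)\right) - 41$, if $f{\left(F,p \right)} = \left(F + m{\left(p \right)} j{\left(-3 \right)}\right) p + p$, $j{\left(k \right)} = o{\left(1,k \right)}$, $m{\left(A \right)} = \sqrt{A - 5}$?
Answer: $-153 - 56 \sqrt{2} \approx -232.2$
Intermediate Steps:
$m{\left(A \right)} = \sqrt{-5 + A}$
$j{\left(k \right)} = -1$
$f{\left(F,p \right)} = p + p \left(F - \sqrt{-5 + p}\right)$ ($f{\left(F,p \right)} = \left(F + \sqrt{-5 + p} \left(-1\right)\right) p + p = \left(F - \sqrt{-5 + p}\right) p + p = p \left(F - \sqrt{-5 + p}\right) + p = p + p \left(F - \sqrt{-5 + p}\right)$)
$f{\left(-3,7 \right)} \left(\left(-2\right) \left(-4\right)\right) - 41 = 7 \left(1 - 3 - \sqrt{-5 + 7}\right) \left(\left(-2\right) \left(-4\right)\right) - 41 = 7 \left(1 - 3 - \sqrt{2}\right) 8 - 41 = 7 \left(-2 - \sqrt{2}\right) 8 - 41 = \left(-14 - 7 \sqrt{2}\right) 8 - 41 = \left(-112 - 56 \sqrt{2}\right) - 41 = -153 - 56 \sqrt{2}$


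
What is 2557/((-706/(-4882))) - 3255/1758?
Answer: 3657216277/206858 ≈ 17680.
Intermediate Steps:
2557/((-706/(-4882))) - 3255/1758 = 2557/((-706*(-1/4882))) - 3255*1/1758 = 2557/(353/2441) - 1085/586 = 2557*(2441/353) - 1085/586 = 6241637/353 - 1085/586 = 3657216277/206858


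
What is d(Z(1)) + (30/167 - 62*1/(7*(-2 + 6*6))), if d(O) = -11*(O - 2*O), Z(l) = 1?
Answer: 216996/19873 ≈ 10.919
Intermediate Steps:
d(O) = 11*O (d(O) = -(-11)*O = 11*O)
d(Z(1)) + (30/167 - 62*1/(7*(-2 + 6*6))) = 11*1 + (30/167 - 62*1/(7*(-2 + 6*6))) = 11 + (30*(1/167) - 62*1/(7*(-2 + 36))) = 11 + (30/167 - 62/(7*34)) = 11 + (30/167 - 62/238) = 11 + (30/167 - 62*1/238) = 11 + (30/167 - 31/119) = 11 - 1607/19873 = 216996/19873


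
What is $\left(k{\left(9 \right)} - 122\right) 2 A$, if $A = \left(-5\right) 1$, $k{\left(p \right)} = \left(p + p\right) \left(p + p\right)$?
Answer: $-2020$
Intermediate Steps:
$k{\left(p \right)} = 4 p^{2}$ ($k{\left(p \right)} = 2 p 2 p = 4 p^{2}$)
$A = -5$
$\left(k{\left(9 \right)} - 122\right) 2 A = \left(4 \cdot 9^{2} - 122\right) 2 \left(-5\right) = \left(4 \cdot 81 - 122\right) \left(-10\right) = \left(324 - 122\right) \left(-10\right) = 202 \left(-10\right) = -2020$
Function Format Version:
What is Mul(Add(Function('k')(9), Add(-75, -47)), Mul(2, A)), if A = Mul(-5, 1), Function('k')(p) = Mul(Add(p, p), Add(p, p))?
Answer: -2020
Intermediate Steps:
Function('k')(p) = Mul(4, Pow(p, 2)) (Function('k')(p) = Mul(Mul(2, p), Mul(2, p)) = Mul(4, Pow(p, 2)))
A = -5
Mul(Add(Function('k')(9), Add(-75, -47)), Mul(2, A)) = Mul(Add(Mul(4, Pow(9, 2)), Add(-75, -47)), Mul(2, -5)) = Mul(Add(Mul(4, 81), -122), -10) = Mul(Add(324, -122), -10) = Mul(202, -10) = -2020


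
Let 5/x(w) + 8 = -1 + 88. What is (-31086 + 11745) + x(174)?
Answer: -1527934/79 ≈ -19341.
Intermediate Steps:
x(w) = 5/79 (x(w) = 5/(-8 + (-1 + 88)) = 5/(-8 + 87) = 5/79)
(-31086 + 11745) + x(174) = (-31086 + 11745) + 5/79 = -19341 + 5/79 = -1527934/79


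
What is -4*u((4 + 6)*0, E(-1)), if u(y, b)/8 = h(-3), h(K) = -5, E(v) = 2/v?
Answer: 160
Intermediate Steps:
u(y, b) = -40 (u(y, b) = 8*(-5) = -40)
-4*u((4 + 6)*0, E(-1)) = -4*(-40) = 160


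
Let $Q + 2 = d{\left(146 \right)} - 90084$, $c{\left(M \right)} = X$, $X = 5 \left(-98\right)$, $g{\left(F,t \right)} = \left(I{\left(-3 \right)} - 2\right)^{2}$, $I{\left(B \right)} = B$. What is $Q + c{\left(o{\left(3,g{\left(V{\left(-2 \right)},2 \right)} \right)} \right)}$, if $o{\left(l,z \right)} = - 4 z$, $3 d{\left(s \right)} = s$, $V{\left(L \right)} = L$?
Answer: $- \frac{271582}{3} \approx -90527.0$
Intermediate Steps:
$d{\left(s \right)} = \frac{s}{3}$
$g{\left(F,t \right)} = 25$ ($g{\left(F,t \right)} = \left(-3 - 2\right)^{2} = \left(-5\right)^{2} = 25$)
$X = -490$
$c{\left(M \right)} = -490$
$Q = - \frac{270112}{3}$ ($Q = -2 + \left(\frac{1}{3} \cdot 146 - 90084\right) = -2 + \left(\frac{146}{3} - 90084\right) = -2 - \frac{270106}{3} = - \frac{270112}{3} \approx -90037.0$)
$Q + c{\left(o{\left(3,g{\left(V{\left(-2 \right)},2 \right)} \right)} \right)} = - \frac{270112}{3} - 490 = - \frac{271582}{3}$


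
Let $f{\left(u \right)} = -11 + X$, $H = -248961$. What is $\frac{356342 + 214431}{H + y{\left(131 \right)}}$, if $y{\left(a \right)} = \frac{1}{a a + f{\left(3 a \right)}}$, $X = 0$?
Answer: $- \frac{9788756950}{4269681149} \approx -2.2926$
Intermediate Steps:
$f{\left(u \right)} = -11$ ($f{\left(u \right)} = -11 + 0 = -11$)
$y{\left(a \right)} = \frac{1}{-11 + a^{2}}$ ($y{\left(a \right)} = \frac{1}{a a - 11} = \frac{1}{a^{2} - 11} = \frac{1}{-11 + a^{2}}$)
$\frac{356342 + 214431}{H + y{\left(131 \right)}} = \frac{356342 + 214431}{-248961 + \frac{1}{-11 + 131^{2}}} = \frac{570773}{-248961 + \frac{1}{-11 + 17161}} = \frac{570773}{-248961 + \frac{1}{17150}} = \frac{570773}{- \frac{4269681149}{17150}} = 570773 \left(- \frac{17150}{4269681149}\right) = - \frac{9788756950}{4269681149}$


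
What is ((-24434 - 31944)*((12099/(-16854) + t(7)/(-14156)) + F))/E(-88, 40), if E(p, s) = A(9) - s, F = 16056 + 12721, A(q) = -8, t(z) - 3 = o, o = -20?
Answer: 10751904764455281/318113632 ≈ 3.3799e+7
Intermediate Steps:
t(z) = -17 (t(z) = 3 - 20 = -17)
F = 28777
E(p, s) = -8 - s
((-24434 - 31944)*((12099/(-16854) + t(7)/(-14156)) + F))/E(-88, 40) = ((-24434 - 31944)*((12099/(-16854) - 17/(-14156)) + 28777))/(-8 - 1*40) = (-56378*((12099*(-1/16854) - 17*(-1/14156)) + 28777))/(-8 - 40) = -56378*((-4033/5618 + 17/14156) + 28777)/(-48) = -56378*(-28497821/39764204 + 28777)*(-1/48) = -56378*1144266000687/39764204*(-1/48) = -32255714293365843/19882102*(-1/48) = 10751904764455281/318113632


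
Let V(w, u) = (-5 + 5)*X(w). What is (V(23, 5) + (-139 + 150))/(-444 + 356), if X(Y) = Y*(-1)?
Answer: -⅛ ≈ -0.12500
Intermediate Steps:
X(Y) = -Y
V(w, u) = 0 (V(w, u) = (-5 + 5)*(-w) = 0*(-w) = 0)
(V(23, 5) + (-139 + 150))/(-444 + 356) = (0 + (-139 + 150))/(-444 + 356) = (0 + 11)/(-88) = 11*(-1/88) = -⅛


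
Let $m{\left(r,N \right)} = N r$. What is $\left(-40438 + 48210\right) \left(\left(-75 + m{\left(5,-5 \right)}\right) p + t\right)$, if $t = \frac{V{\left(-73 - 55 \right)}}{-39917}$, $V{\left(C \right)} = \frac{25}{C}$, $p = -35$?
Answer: $\frac{34746311536575}{1277344} \approx 2.7202 \cdot 10^{7}$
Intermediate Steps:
$t = \frac{25}{5109376}$ ($t = \frac{25 \frac{1}{-73 - 55}}{-39917} = \frac{25}{-128} \left(- \frac{1}{39917}\right) = 25 \left(- \frac{1}{128}\right) \left(- \frac{1}{39917}\right) = \left(- \frac{25}{128}\right) \left(- \frac{1}{39917}\right) = \frac{25}{5109376} \approx 4.893 \cdot 10^{-6}$)
$\left(-40438 + 48210\right) \left(\left(-75 + m{\left(5,-5 \right)}\right) p + t\right) = \left(-40438 + 48210\right) \left(\left(-75 - 25\right) \left(-35\right) + \frac{25}{5109376}\right) = 7772 \left(\left(-75 - 25\right) \left(-35\right) + \frac{25}{5109376}\right) = 7772 \left(\left(-100\right) \left(-35\right) + \frac{25}{5109376}\right) = 7772 \left(3500 + \frac{25}{5109376}\right) = 7772 \cdot \frac{17882816025}{5109376} = \frac{34746311536575}{1277344}$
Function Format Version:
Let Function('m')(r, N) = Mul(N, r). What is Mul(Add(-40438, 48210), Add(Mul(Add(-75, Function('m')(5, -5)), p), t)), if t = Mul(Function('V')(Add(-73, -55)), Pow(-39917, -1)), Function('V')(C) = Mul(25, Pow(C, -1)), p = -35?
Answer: Rational(34746311536575, 1277344) ≈ 2.7202e+7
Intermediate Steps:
t = Rational(25, 5109376) (t = Mul(Mul(25, Pow(Add(-73, -55), -1)), Pow(-39917, -1)) = Mul(Mul(25, Pow(-128, -1)), Rational(-1, 39917)) = Mul(Mul(25, Rational(-1, 128)), Rational(-1, 39917)) = Mul(Rational(-25, 128), Rational(-1, 39917)) = Rational(25, 5109376) ≈ 4.8930e-6)
Mul(Add(-40438, 48210), Add(Mul(Add(-75, Function('m')(5, -5)), p), t)) = Mul(Add(-40438, 48210), Add(Mul(Add(-75, Mul(-5, 5)), -35), Rational(25, 5109376))) = Mul(7772, Add(Mul(Add(-75, -25), -35), Rational(25, 5109376))) = Mul(7772, Add(Mul(-100, -35), Rational(25, 5109376))) = Mul(7772, Add(3500, Rational(25, 5109376))) = Mul(7772, Rational(17882816025, 5109376)) = Rational(34746311536575, 1277344)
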